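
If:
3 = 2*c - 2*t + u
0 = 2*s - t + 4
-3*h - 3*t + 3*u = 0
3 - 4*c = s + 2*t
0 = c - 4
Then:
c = 4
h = -47/5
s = -21/5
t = -22/5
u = -69/5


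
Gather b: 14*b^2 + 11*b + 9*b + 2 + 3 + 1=14*b^2 + 20*b + 6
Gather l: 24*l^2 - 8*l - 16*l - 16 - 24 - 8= 24*l^2 - 24*l - 48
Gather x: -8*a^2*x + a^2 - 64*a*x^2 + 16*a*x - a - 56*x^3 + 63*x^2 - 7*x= a^2 - a - 56*x^3 + x^2*(63 - 64*a) + x*(-8*a^2 + 16*a - 7)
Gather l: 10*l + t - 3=10*l + t - 3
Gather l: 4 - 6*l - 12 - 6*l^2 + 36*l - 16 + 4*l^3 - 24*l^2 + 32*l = 4*l^3 - 30*l^2 + 62*l - 24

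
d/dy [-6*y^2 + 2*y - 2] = 2 - 12*y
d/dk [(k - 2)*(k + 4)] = 2*k + 2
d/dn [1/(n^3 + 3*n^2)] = 3*(-n - 2)/(n^3*(n + 3)^2)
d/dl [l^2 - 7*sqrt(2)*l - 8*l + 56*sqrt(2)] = 2*l - 7*sqrt(2) - 8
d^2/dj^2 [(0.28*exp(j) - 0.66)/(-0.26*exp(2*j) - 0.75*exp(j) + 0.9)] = (-0.018928*exp(4*j) + 0.233064*exp(3*j) - 0.00702000000000014*exp(2*j) + 0.80001*exp(j) + 0.2187)*exp(j)/(0.017576*exp(6*j) + 0.1521*exp(5*j) + 0.25623*exp(4*j) - 0.631125*exp(3*j) - 0.88695*exp(2*j) + 1.8225*exp(j) - 0.729)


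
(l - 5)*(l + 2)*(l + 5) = l^3 + 2*l^2 - 25*l - 50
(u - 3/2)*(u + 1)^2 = u^3 + u^2/2 - 2*u - 3/2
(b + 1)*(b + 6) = b^2 + 7*b + 6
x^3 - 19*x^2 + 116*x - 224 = (x - 8)*(x - 7)*(x - 4)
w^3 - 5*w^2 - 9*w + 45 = (w - 5)*(w - 3)*(w + 3)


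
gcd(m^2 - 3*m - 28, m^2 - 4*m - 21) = m - 7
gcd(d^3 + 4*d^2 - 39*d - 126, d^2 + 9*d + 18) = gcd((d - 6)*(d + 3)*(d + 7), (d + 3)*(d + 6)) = d + 3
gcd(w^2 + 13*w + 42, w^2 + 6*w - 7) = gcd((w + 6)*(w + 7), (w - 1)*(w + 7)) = w + 7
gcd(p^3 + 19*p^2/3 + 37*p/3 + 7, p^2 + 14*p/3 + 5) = p + 3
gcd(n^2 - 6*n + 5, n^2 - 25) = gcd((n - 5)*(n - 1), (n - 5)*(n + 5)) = n - 5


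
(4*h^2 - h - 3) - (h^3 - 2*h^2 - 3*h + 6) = -h^3 + 6*h^2 + 2*h - 9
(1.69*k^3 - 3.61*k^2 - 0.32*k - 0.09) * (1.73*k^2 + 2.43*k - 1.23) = 2.9237*k^5 - 2.1386*k^4 - 11.4046*k^3 + 3.507*k^2 + 0.1749*k + 0.1107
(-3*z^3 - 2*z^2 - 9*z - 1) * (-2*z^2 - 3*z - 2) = 6*z^5 + 13*z^4 + 30*z^3 + 33*z^2 + 21*z + 2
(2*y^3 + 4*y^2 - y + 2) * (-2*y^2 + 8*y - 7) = -4*y^5 + 8*y^4 + 20*y^3 - 40*y^2 + 23*y - 14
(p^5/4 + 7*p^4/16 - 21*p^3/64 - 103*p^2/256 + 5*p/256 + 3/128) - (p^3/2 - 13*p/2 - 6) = p^5/4 + 7*p^4/16 - 53*p^3/64 - 103*p^2/256 + 1669*p/256 + 771/128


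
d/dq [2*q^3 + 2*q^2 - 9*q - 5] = 6*q^2 + 4*q - 9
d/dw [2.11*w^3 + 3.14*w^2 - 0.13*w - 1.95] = 6.33*w^2 + 6.28*w - 0.13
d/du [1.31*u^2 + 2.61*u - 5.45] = 2.62*u + 2.61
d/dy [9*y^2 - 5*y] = 18*y - 5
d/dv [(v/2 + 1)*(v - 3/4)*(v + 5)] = 3*v^2/2 + 25*v/4 + 19/8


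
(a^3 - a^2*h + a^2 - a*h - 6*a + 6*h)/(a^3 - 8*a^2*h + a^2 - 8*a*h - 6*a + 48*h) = (a - h)/(a - 8*h)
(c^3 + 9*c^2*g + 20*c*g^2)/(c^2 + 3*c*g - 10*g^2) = c*(c + 4*g)/(c - 2*g)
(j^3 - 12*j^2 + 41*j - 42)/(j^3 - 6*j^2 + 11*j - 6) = (j - 7)/(j - 1)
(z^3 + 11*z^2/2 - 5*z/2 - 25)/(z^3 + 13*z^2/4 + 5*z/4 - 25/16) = 8*(z^2 + 3*z - 10)/(8*z^2 + 6*z - 5)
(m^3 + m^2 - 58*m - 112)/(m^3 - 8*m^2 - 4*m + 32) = (m + 7)/(m - 2)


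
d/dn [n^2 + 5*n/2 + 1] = 2*n + 5/2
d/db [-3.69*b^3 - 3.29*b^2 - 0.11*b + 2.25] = -11.07*b^2 - 6.58*b - 0.11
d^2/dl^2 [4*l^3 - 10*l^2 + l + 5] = 24*l - 20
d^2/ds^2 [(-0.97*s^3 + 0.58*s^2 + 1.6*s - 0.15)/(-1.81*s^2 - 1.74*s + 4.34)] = (3.5527136788005e-15*s^5 + 8.88178419700125e-15*s^4 + 14.282804*s^3 - 68.338614*s^2 + 37.045812*s - 42.749516)/(5.929741*s^6 + 17.101242*s^5 - 26.214954*s^4 - 76.742352*s^3 + 62.857956*s^2 + 98.321832*s - 81.746504)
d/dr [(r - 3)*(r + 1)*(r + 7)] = 3*r^2 + 10*r - 17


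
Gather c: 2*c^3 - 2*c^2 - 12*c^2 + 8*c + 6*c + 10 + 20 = 2*c^3 - 14*c^2 + 14*c + 30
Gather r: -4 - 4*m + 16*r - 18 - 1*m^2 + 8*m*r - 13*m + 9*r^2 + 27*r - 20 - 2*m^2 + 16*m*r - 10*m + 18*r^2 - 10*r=-3*m^2 - 27*m + 27*r^2 + r*(24*m + 33) - 42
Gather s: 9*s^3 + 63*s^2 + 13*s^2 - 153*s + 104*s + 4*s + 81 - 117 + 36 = 9*s^3 + 76*s^2 - 45*s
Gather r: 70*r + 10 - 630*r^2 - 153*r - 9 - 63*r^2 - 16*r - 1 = -693*r^2 - 99*r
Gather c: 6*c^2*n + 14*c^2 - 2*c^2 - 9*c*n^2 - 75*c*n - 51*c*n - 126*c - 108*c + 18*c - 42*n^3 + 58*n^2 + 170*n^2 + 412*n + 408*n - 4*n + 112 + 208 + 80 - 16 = c^2*(6*n + 12) + c*(-9*n^2 - 126*n - 216) - 42*n^3 + 228*n^2 + 816*n + 384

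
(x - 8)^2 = x^2 - 16*x + 64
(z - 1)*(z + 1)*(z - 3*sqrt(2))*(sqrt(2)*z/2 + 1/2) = sqrt(2)*z^4/2 - 5*z^3/2 - 2*sqrt(2)*z^2 + 5*z/2 + 3*sqrt(2)/2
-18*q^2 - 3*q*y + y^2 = (-6*q + y)*(3*q + y)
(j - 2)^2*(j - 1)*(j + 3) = j^4 - 2*j^3 - 7*j^2 + 20*j - 12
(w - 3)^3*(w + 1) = w^4 - 8*w^3 + 18*w^2 - 27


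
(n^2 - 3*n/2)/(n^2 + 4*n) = (n - 3/2)/(n + 4)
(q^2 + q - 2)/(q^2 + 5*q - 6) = (q + 2)/(q + 6)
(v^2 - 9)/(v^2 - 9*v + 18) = (v + 3)/(v - 6)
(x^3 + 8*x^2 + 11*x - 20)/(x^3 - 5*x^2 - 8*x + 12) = (x^2 + 9*x + 20)/(x^2 - 4*x - 12)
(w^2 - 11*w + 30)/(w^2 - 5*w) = (w - 6)/w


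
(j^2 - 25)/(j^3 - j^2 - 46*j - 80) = (j - 5)/(j^2 - 6*j - 16)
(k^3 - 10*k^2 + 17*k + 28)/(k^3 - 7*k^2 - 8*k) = (k^2 - 11*k + 28)/(k*(k - 8))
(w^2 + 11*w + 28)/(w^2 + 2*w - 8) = (w + 7)/(w - 2)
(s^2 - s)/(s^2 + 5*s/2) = 2*(s - 1)/(2*s + 5)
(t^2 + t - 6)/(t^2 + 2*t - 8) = (t + 3)/(t + 4)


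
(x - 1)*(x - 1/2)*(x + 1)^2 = x^4 + x^3/2 - 3*x^2/2 - x/2 + 1/2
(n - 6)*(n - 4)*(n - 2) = n^3 - 12*n^2 + 44*n - 48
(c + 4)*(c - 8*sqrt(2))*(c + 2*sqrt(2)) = c^3 - 6*sqrt(2)*c^2 + 4*c^2 - 24*sqrt(2)*c - 32*c - 128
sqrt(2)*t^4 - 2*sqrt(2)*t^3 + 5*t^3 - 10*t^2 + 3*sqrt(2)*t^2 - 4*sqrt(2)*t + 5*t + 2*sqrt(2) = (t - 1)^2*(t + 2*sqrt(2))*(sqrt(2)*t + 1)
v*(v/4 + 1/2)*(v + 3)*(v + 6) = v^4/4 + 11*v^3/4 + 9*v^2 + 9*v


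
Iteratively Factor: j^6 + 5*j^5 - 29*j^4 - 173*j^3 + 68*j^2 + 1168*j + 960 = (j + 1)*(j^5 + 4*j^4 - 33*j^3 - 140*j^2 + 208*j + 960) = (j + 1)*(j + 4)*(j^4 - 33*j^2 - 8*j + 240) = (j + 1)*(j + 4)^2*(j^3 - 4*j^2 - 17*j + 60) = (j - 3)*(j + 1)*(j + 4)^2*(j^2 - j - 20) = (j - 5)*(j - 3)*(j + 1)*(j + 4)^2*(j + 4)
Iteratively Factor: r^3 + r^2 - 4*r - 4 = (r + 1)*(r^2 - 4) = (r + 1)*(r + 2)*(r - 2)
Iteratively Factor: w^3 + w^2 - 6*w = (w - 2)*(w^2 + 3*w) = (w - 2)*(w + 3)*(w)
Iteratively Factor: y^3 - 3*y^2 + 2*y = (y - 1)*(y^2 - 2*y) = (y - 2)*(y - 1)*(y)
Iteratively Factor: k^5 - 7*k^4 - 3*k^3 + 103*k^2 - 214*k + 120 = (k - 1)*(k^4 - 6*k^3 - 9*k^2 + 94*k - 120) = (k - 1)*(k + 4)*(k^3 - 10*k^2 + 31*k - 30) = (k - 3)*(k - 1)*(k + 4)*(k^2 - 7*k + 10) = (k - 3)*(k - 2)*(k - 1)*(k + 4)*(k - 5)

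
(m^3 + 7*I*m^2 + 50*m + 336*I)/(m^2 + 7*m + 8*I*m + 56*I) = (m^2 - I*m + 42)/(m + 7)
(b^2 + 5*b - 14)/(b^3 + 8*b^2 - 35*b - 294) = (b - 2)/(b^2 + b - 42)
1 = 1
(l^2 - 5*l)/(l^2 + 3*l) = (l - 5)/(l + 3)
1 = 1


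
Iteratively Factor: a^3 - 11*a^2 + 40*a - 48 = (a - 4)*(a^2 - 7*a + 12) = (a - 4)^2*(a - 3)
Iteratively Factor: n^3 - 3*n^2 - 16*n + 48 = (n + 4)*(n^2 - 7*n + 12) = (n - 3)*(n + 4)*(n - 4)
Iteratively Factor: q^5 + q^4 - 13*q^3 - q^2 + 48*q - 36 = (q - 1)*(q^4 + 2*q^3 - 11*q^2 - 12*q + 36) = (q - 1)*(q + 3)*(q^3 - q^2 - 8*q + 12) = (q - 2)*(q - 1)*(q + 3)*(q^2 + q - 6) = (q - 2)*(q - 1)*(q + 3)^2*(q - 2)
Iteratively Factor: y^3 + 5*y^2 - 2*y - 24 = (y - 2)*(y^2 + 7*y + 12) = (y - 2)*(y + 4)*(y + 3)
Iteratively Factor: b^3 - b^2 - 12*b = (b + 3)*(b^2 - 4*b) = b*(b + 3)*(b - 4)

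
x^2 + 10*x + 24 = (x + 4)*(x + 6)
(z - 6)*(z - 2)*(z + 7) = z^3 - z^2 - 44*z + 84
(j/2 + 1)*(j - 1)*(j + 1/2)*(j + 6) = j^4/2 + 15*j^3/4 + 15*j^2/4 - 5*j - 3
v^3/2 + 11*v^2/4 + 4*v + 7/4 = (v/2 + 1/2)*(v + 1)*(v + 7/2)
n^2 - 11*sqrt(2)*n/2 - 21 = (n - 7*sqrt(2))*(n + 3*sqrt(2)/2)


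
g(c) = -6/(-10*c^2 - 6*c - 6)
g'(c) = -6*(20*c + 6)/(-10*c^2 - 6*c - 6)^2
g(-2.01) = 0.17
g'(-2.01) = 0.17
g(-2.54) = 0.11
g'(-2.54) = 0.09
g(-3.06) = 0.07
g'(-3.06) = 0.05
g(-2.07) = 0.16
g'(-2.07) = 0.16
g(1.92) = 0.11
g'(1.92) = -0.09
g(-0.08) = 1.07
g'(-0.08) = -0.85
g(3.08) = 0.05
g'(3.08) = -0.03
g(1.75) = 0.13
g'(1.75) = -0.11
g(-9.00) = 0.01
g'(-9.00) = 0.00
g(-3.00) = 0.08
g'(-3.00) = 0.05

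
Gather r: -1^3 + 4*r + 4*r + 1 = 8*r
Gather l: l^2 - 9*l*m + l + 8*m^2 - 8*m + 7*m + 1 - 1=l^2 + l*(1 - 9*m) + 8*m^2 - m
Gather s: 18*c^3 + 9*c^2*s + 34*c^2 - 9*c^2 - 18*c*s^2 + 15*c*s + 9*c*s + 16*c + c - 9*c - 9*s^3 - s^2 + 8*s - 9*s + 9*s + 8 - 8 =18*c^3 + 25*c^2 + 8*c - 9*s^3 + s^2*(-18*c - 1) + s*(9*c^2 + 24*c + 8)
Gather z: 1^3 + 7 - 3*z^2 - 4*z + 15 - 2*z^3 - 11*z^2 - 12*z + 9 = -2*z^3 - 14*z^2 - 16*z + 32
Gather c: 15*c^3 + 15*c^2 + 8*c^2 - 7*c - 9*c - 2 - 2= 15*c^3 + 23*c^2 - 16*c - 4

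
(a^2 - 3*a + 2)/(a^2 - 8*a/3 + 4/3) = 3*(a - 1)/(3*a - 2)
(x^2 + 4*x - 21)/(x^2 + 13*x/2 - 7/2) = 2*(x - 3)/(2*x - 1)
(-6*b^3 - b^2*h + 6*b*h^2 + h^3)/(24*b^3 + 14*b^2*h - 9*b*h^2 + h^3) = (-6*b^2 + 5*b*h + h^2)/(24*b^2 - 10*b*h + h^2)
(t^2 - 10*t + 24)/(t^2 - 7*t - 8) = (-t^2 + 10*t - 24)/(-t^2 + 7*t + 8)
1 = 1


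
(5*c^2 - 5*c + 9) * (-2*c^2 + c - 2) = -10*c^4 + 15*c^3 - 33*c^2 + 19*c - 18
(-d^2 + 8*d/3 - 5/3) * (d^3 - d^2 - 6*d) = -d^5 + 11*d^4/3 + 5*d^3/3 - 43*d^2/3 + 10*d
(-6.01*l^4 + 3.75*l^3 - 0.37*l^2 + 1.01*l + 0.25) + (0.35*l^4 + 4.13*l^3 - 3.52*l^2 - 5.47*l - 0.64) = -5.66*l^4 + 7.88*l^3 - 3.89*l^2 - 4.46*l - 0.39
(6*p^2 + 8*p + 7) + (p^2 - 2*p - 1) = 7*p^2 + 6*p + 6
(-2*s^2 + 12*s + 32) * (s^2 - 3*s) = -2*s^4 + 18*s^3 - 4*s^2 - 96*s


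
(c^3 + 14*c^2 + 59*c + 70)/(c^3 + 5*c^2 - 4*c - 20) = (c + 7)/(c - 2)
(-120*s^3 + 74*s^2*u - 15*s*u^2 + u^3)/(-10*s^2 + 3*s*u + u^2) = (-120*s^3 + 74*s^2*u - 15*s*u^2 + u^3)/(-10*s^2 + 3*s*u + u^2)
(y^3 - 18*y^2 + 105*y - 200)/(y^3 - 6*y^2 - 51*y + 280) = (y - 5)/(y + 7)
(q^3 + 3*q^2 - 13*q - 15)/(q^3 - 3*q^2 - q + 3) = (q + 5)/(q - 1)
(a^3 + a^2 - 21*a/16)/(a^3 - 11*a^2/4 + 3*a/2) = (a + 7/4)/(a - 2)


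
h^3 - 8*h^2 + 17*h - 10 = (h - 5)*(h - 2)*(h - 1)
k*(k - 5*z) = k^2 - 5*k*z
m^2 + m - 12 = (m - 3)*(m + 4)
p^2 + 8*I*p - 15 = (p + 3*I)*(p + 5*I)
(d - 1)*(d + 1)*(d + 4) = d^3 + 4*d^2 - d - 4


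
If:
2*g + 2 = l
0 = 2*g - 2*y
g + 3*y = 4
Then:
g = 1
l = 4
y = 1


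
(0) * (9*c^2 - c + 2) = 0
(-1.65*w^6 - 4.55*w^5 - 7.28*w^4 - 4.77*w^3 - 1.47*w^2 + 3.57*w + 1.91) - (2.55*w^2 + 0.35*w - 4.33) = -1.65*w^6 - 4.55*w^5 - 7.28*w^4 - 4.77*w^3 - 4.02*w^2 + 3.22*w + 6.24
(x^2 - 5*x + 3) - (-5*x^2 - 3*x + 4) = 6*x^2 - 2*x - 1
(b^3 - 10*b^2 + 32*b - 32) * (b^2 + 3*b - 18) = b^5 - 7*b^4 - 16*b^3 + 244*b^2 - 672*b + 576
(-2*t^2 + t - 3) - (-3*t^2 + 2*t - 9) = t^2 - t + 6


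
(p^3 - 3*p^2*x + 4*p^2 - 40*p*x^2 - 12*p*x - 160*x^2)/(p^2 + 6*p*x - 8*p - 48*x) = (p^3 - 3*p^2*x + 4*p^2 - 40*p*x^2 - 12*p*x - 160*x^2)/(p^2 + 6*p*x - 8*p - 48*x)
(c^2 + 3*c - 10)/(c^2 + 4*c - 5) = (c - 2)/(c - 1)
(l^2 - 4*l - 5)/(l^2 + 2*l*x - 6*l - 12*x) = (l^2 - 4*l - 5)/(l^2 + 2*l*x - 6*l - 12*x)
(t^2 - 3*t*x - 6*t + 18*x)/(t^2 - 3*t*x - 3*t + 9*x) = (t - 6)/(t - 3)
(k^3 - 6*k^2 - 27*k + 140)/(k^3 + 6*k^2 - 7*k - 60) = (k^2 - 11*k + 28)/(k^2 + k - 12)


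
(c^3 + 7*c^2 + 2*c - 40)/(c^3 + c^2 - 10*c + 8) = (c + 5)/(c - 1)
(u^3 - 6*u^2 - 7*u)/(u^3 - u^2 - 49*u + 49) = u*(u + 1)/(u^2 + 6*u - 7)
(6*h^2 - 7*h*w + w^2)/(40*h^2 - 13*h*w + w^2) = (6*h^2 - 7*h*w + w^2)/(40*h^2 - 13*h*w + w^2)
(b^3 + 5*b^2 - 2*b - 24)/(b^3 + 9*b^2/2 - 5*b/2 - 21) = 2*(b + 4)/(2*b + 7)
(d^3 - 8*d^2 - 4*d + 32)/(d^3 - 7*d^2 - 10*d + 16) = (d - 2)/(d - 1)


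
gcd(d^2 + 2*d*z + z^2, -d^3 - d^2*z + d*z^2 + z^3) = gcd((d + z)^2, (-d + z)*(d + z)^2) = d^2 + 2*d*z + z^2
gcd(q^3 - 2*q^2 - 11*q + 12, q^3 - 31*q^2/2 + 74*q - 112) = q - 4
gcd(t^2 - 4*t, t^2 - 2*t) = t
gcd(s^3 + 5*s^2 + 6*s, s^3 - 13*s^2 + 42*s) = s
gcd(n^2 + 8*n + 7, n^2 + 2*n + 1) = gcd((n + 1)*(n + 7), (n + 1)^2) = n + 1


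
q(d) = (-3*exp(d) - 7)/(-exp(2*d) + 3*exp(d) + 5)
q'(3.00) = -0.26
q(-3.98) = -1.40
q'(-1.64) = 0.02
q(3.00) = 0.20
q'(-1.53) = 0.02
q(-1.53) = -1.37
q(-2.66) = -1.39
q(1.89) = 1.42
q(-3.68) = -1.39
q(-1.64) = -1.37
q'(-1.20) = 0.01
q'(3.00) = -0.26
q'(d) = (-3*exp(d) - 7)*(2*exp(2*d) - 3*exp(d))/(-exp(2*d) + 3*exp(d) + 5)^2 - 3*exp(d)/(-exp(2*d) + 3*exp(d) + 5)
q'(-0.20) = -0.13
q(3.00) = 0.20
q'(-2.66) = 0.01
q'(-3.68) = 0.01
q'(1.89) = -4.02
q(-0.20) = -1.39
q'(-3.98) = 0.00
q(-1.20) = -1.36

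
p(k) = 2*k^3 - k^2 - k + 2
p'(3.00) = 47.00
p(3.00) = 44.00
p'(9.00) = 467.00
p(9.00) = 1370.00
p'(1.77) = 14.26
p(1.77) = 8.19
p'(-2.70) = 48.14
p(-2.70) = -41.96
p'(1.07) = 3.73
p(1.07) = 2.24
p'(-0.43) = 0.97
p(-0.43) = 2.09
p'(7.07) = 284.77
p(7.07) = 651.73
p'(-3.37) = 73.88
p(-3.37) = -82.53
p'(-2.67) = 47.11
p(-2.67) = -40.53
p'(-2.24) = 33.59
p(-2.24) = -23.26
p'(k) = 6*k^2 - 2*k - 1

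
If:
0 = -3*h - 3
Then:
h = -1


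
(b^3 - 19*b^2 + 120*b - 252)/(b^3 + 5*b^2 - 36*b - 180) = (b^2 - 13*b + 42)/(b^2 + 11*b + 30)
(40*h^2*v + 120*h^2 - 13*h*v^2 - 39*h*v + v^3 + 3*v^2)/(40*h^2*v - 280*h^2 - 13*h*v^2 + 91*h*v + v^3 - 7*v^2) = (v + 3)/(v - 7)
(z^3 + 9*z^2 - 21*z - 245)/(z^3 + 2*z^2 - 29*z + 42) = (z^2 + 2*z - 35)/(z^2 - 5*z + 6)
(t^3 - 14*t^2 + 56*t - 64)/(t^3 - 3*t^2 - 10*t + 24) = (t - 8)/(t + 3)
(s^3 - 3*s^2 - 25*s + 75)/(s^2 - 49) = (s^3 - 3*s^2 - 25*s + 75)/(s^2 - 49)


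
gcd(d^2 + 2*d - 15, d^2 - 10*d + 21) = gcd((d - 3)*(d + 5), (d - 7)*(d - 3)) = d - 3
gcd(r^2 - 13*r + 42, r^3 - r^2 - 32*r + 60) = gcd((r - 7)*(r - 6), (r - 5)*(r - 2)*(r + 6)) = 1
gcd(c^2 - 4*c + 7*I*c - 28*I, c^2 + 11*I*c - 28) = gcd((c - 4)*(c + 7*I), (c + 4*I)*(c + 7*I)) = c + 7*I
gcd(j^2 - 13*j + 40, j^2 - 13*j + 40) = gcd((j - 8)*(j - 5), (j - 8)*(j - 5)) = j^2 - 13*j + 40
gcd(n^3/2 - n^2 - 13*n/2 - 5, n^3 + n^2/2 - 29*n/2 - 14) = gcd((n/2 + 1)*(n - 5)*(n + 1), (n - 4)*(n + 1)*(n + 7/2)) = n + 1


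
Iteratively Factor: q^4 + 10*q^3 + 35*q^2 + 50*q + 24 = (q + 2)*(q^3 + 8*q^2 + 19*q + 12) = (q + 1)*(q + 2)*(q^2 + 7*q + 12) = (q + 1)*(q + 2)*(q + 3)*(q + 4)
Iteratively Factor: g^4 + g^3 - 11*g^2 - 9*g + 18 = (g + 3)*(g^3 - 2*g^2 - 5*g + 6) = (g - 1)*(g + 3)*(g^2 - g - 6) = (g - 3)*(g - 1)*(g + 3)*(g + 2)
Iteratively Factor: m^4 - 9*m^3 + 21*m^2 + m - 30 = (m - 3)*(m^3 - 6*m^2 + 3*m + 10) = (m - 3)*(m - 2)*(m^2 - 4*m - 5) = (m - 3)*(m - 2)*(m + 1)*(m - 5)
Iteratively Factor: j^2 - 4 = (j - 2)*(j + 2)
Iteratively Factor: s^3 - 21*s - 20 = (s - 5)*(s^2 + 5*s + 4) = (s - 5)*(s + 1)*(s + 4)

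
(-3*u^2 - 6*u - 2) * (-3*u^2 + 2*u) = 9*u^4 + 12*u^3 - 6*u^2 - 4*u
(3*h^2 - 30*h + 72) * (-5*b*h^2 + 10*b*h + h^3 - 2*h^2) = -15*b*h^4 + 180*b*h^3 - 660*b*h^2 + 720*b*h + 3*h^5 - 36*h^4 + 132*h^3 - 144*h^2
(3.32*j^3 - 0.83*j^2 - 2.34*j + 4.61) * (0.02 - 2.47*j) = -8.2004*j^4 + 2.1165*j^3 + 5.7632*j^2 - 11.4335*j + 0.0922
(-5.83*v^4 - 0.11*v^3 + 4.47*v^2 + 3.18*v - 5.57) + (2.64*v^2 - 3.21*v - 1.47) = -5.83*v^4 - 0.11*v^3 + 7.11*v^2 - 0.0299999999999998*v - 7.04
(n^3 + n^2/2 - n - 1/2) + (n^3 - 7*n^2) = 2*n^3 - 13*n^2/2 - n - 1/2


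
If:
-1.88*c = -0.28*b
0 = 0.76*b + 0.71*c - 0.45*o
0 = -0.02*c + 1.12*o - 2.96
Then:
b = 1.38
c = 0.20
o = 2.65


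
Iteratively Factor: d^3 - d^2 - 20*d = (d + 4)*(d^2 - 5*d) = (d - 5)*(d + 4)*(d)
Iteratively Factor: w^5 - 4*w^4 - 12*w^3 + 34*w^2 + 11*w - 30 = (w + 1)*(w^4 - 5*w^3 - 7*w^2 + 41*w - 30) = (w - 2)*(w + 1)*(w^3 - 3*w^2 - 13*w + 15) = (w - 2)*(w + 1)*(w + 3)*(w^2 - 6*w + 5) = (w - 5)*(w - 2)*(w + 1)*(w + 3)*(w - 1)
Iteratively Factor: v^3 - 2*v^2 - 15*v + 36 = (v - 3)*(v^2 + v - 12) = (v - 3)^2*(v + 4)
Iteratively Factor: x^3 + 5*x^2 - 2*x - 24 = (x - 2)*(x^2 + 7*x + 12) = (x - 2)*(x + 3)*(x + 4)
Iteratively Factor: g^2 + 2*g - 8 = (g + 4)*(g - 2)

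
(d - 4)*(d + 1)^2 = d^3 - 2*d^2 - 7*d - 4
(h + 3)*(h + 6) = h^2 + 9*h + 18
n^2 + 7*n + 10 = (n + 2)*(n + 5)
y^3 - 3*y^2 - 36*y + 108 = (y - 6)*(y - 3)*(y + 6)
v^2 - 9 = (v - 3)*(v + 3)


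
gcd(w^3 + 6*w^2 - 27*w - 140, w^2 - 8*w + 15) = w - 5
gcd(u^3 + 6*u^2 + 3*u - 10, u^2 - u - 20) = 1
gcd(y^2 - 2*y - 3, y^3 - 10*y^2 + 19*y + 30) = y + 1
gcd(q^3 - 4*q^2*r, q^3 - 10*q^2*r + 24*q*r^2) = q^2 - 4*q*r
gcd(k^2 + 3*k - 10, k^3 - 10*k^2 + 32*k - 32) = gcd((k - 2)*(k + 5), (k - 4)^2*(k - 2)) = k - 2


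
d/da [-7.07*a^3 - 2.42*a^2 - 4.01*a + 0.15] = -21.21*a^2 - 4.84*a - 4.01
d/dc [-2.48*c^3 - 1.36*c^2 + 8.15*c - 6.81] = -7.44*c^2 - 2.72*c + 8.15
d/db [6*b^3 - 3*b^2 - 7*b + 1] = 18*b^2 - 6*b - 7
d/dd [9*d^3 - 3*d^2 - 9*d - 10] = 27*d^2 - 6*d - 9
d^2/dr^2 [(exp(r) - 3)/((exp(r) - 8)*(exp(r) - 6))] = (exp(4*r) + 2*exp(3*r) - 162*exp(2*r) + 660*exp(r) + 288)*exp(r)/(exp(6*r) - 42*exp(5*r) + 732*exp(4*r) - 6776*exp(3*r) + 35136*exp(2*r) - 96768*exp(r) + 110592)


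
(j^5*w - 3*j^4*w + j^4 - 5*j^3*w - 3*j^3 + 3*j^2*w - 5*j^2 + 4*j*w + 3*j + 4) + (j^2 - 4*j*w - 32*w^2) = j^5*w - 3*j^4*w + j^4 - 5*j^3*w - 3*j^3 + 3*j^2*w - 4*j^2 + 3*j - 32*w^2 + 4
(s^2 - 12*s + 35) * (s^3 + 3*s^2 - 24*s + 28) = s^5 - 9*s^4 - 25*s^3 + 421*s^2 - 1176*s + 980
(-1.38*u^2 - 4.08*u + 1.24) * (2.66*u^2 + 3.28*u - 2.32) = -3.6708*u^4 - 15.3792*u^3 - 6.8824*u^2 + 13.5328*u - 2.8768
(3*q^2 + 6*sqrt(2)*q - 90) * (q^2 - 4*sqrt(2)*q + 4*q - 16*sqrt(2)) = 3*q^4 - 6*sqrt(2)*q^3 + 12*q^3 - 138*q^2 - 24*sqrt(2)*q^2 - 552*q + 360*sqrt(2)*q + 1440*sqrt(2)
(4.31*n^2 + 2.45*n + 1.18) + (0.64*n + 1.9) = 4.31*n^2 + 3.09*n + 3.08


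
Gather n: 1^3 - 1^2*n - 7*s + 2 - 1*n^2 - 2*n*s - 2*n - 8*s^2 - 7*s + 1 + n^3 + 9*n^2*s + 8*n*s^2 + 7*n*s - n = n^3 + n^2*(9*s - 1) + n*(8*s^2 + 5*s - 4) - 8*s^2 - 14*s + 4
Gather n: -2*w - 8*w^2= -8*w^2 - 2*w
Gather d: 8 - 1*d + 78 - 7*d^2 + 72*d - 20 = -7*d^2 + 71*d + 66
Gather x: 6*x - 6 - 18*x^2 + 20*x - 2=-18*x^2 + 26*x - 8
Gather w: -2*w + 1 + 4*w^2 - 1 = 4*w^2 - 2*w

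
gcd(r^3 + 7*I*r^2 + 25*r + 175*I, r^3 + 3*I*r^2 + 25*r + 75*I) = r^2 + 25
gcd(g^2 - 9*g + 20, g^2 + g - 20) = g - 4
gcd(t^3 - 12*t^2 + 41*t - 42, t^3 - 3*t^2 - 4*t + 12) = t^2 - 5*t + 6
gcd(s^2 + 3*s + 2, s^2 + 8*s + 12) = s + 2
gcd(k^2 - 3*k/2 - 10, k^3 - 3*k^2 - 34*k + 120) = k - 4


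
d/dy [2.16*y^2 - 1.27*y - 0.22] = 4.32*y - 1.27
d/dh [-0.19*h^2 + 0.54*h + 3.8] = 0.54 - 0.38*h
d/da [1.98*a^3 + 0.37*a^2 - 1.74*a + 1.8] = 5.94*a^2 + 0.74*a - 1.74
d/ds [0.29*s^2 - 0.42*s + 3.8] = 0.58*s - 0.42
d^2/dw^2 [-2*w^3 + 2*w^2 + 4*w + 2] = 4 - 12*w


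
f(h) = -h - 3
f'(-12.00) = -1.00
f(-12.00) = 9.00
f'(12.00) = -1.00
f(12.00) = -15.00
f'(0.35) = -1.00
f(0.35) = -3.35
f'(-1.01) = -1.00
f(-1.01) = -1.99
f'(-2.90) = -1.00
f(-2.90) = -0.10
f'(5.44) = -1.00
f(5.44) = -8.44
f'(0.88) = -1.00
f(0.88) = -3.88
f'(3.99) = -1.00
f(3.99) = -6.99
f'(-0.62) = -1.00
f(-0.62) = -2.38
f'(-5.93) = -1.00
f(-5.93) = 2.93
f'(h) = -1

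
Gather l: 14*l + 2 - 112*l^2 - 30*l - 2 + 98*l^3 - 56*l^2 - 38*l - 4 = 98*l^3 - 168*l^2 - 54*l - 4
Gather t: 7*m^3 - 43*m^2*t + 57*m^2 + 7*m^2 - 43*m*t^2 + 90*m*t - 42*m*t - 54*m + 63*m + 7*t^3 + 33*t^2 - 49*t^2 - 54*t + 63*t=7*m^3 + 64*m^2 + 9*m + 7*t^3 + t^2*(-43*m - 16) + t*(-43*m^2 + 48*m + 9)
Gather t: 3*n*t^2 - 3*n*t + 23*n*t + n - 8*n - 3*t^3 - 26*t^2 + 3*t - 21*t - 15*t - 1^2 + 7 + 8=-7*n - 3*t^3 + t^2*(3*n - 26) + t*(20*n - 33) + 14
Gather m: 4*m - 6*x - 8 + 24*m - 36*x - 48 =28*m - 42*x - 56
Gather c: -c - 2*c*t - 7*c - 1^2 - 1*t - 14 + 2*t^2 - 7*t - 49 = c*(-2*t - 8) + 2*t^2 - 8*t - 64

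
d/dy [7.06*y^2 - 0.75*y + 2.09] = 14.12*y - 0.75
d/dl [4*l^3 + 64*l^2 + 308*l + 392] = 12*l^2 + 128*l + 308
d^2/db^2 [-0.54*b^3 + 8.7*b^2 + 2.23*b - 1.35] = 17.4 - 3.24*b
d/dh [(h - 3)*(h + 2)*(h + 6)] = 3*h^2 + 10*h - 12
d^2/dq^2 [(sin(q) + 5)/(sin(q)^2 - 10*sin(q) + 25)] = (-sin(q)^3 - 40*sin(q)^2 - 73*sin(q) + 50)/(sin(q) - 5)^4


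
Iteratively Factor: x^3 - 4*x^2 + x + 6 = (x + 1)*(x^2 - 5*x + 6) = (x - 2)*(x + 1)*(x - 3)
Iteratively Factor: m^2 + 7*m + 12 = (m + 4)*(m + 3)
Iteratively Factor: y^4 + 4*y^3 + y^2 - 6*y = (y - 1)*(y^3 + 5*y^2 + 6*y) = (y - 1)*(y + 2)*(y^2 + 3*y) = y*(y - 1)*(y + 2)*(y + 3)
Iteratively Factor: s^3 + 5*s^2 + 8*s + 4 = (s + 2)*(s^2 + 3*s + 2) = (s + 2)^2*(s + 1)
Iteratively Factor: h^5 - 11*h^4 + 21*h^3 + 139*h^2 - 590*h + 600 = (h - 2)*(h^4 - 9*h^3 + 3*h^2 + 145*h - 300) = (h - 3)*(h - 2)*(h^3 - 6*h^2 - 15*h + 100) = (h - 3)*(h - 2)*(h + 4)*(h^2 - 10*h + 25) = (h - 5)*(h - 3)*(h - 2)*(h + 4)*(h - 5)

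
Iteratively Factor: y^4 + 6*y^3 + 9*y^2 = (y)*(y^3 + 6*y^2 + 9*y) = y*(y + 3)*(y^2 + 3*y) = y*(y + 3)^2*(y)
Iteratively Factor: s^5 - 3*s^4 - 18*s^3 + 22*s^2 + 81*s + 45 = (s + 3)*(s^4 - 6*s^3 + 22*s + 15) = (s + 1)*(s + 3)*(s^3 - 7*s^2 + 7*s + 15) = (s - 5)*(s + 1)*(s + 3)*(s^2 - 2*s - 3) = (s - 5)*(s + 1)^2*(s + 3)*(s - 3)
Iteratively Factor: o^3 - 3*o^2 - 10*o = (o + 2)*(o^2 - 5*o) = o*(o + 2)*(o - 5)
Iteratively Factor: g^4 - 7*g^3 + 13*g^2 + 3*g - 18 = (g + 1)*(g^3 - 8*g^2 + 21*g - 18) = (g - 3)*(g + 1)*(g^2 - 5*g + 6) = (g - 3)^2*(g + 1)*(g - 2)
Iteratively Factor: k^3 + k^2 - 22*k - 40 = (k - 5)*(k^2 + 6*k + 8) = (k - 5)*(k + 2)*(k + 4)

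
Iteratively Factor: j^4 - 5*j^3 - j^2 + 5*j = (j)*(j^3 - 5*j^2 - j + 5) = j*(j - 5)*(j^2 - 1) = j*(j - 5)*(j - 1)*(j + 1)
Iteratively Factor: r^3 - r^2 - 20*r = (r)*(r^2 - r - 20) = r*(r - 5)*(r + 4)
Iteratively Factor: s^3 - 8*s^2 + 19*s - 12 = (s - 4)*(s^2 - 4*s + 3) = (s - 4)*(s - 3)*(s - 1)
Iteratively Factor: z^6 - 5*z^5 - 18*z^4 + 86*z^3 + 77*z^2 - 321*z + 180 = (z + 3)*(z^5 - 8*z^4 + 6*z^3 + 68*z^2 - 127*z + 60) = (z + 3)^2*(z^4 - 11*z^3 + 39*z^2 - 49*z + 20) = (z - 1)*(z + 3)^2*(z^3 - 10*z^2 + 29*z - 20) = (z - 4)*(z - 1)*(z + 3)^2*(z^2 - 6*z + 5) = (z - 5)*(z - 4)*(z - 1)*(z + 3)^2*(z - 1)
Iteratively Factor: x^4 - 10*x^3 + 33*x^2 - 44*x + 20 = (x - 2)*(x^3 - 8*x^2 + 17*x - 10) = (x - 2)^2*(x^2 - 6*x + 5) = (x - 5)*(x - 2)^2*(x - 1)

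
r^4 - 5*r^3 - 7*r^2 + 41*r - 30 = (r - 5)*(r - 2)*(r - 1)*(r + 3)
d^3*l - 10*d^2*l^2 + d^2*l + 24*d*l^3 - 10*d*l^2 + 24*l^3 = (d - 6*l)*(d - 4*l)*(d*l + l)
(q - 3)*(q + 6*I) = q^2 - 3*q + 6*I*q - 18*I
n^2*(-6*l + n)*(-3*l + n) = 18*l^2*n^2 - 9*l*n^3 + n^4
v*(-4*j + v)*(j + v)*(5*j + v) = -20*j^3*v - 19*j^2*v^2 + 2*j*v^3 + v^4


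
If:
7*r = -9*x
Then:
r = -9*x/7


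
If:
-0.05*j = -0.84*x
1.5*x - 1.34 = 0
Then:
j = 15.01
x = 0.89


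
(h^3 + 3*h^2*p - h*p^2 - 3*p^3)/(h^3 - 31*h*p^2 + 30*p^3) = (-h^2 - 4*h*p - 3*p^2)/(-h^2 - h*p + 30*p^2)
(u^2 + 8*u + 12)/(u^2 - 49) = (u^2 + 8*u + 12)/(u^2 - 49)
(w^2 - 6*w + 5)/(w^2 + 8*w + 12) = (w^2 - 6*w + 5)/(w^2 + 8*w + 12)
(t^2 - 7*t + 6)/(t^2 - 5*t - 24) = (-t^2 + 7*t - 6)/(-t^2 + 5*t + 24)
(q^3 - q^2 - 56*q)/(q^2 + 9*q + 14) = q*(q - 8)/(q + 2)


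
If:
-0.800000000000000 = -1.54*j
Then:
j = 0.52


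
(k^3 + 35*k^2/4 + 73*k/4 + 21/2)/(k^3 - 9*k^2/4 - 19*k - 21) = (k^2 + 7*k + 6)/(k^2 - 4*k - 12)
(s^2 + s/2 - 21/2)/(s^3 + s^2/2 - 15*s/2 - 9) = (2*s + 7)/(2*s^2 + 7*s + 6)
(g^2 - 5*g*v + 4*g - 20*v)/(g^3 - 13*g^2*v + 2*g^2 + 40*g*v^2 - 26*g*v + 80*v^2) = (-g - 4)/(-g^2 + 8*g*v - 2*g + 16*v)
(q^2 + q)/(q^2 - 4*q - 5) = q/(q - 5)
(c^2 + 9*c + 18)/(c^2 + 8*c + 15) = (c + 6)/(c + 5)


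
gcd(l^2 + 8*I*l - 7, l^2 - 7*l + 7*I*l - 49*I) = l + 7*I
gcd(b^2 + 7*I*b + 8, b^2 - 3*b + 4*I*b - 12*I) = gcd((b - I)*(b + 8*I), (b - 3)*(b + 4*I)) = 1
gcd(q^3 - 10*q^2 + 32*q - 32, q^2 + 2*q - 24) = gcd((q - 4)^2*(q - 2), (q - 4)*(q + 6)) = q - 4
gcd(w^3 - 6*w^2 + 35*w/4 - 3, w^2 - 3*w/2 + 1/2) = w - 1/2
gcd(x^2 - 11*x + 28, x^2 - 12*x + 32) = x - 4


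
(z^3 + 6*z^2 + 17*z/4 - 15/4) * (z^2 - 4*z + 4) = z^5 + 2*z^4 - 63*z^3/4 + 13*z^2/4 + 32*z - 15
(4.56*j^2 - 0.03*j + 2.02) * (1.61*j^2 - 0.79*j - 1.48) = 7.3416*j^4 - 3.6507*j^3 - 3.4729*j^2 - 1.5514*j - 2.9896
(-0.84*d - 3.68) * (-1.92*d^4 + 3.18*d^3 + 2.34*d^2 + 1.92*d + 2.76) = 1.6128*d^5 + 4.3944*d^4 - 13.668*d^3 - 10.224*d^2 - 9.384*d - 10.1568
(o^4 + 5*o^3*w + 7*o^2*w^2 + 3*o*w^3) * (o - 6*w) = o^5 - o^4*w - 23*o^3*w^2 - 39*o^2*w^3 - 18*o*w^4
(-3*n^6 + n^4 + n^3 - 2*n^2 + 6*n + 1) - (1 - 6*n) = -3*n^6 + n^4 + n^3 - 2*n^2 + 12*n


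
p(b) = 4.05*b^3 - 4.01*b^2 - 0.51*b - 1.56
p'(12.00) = 1652.85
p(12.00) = 6413.28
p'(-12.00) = 1845.33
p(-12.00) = -7571.28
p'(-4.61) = 294.68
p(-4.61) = -481.22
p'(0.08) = -1.07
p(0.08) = -1.62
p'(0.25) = -1.76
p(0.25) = -1.87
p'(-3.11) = 141.95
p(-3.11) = -160.58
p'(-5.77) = 450.27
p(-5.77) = -910.13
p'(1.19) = 7.15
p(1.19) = -1.02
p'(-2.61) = 103.19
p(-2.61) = -99.55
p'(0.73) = 0.11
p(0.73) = -2.49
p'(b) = 12.15*b^2 - 8.02*b - 0.51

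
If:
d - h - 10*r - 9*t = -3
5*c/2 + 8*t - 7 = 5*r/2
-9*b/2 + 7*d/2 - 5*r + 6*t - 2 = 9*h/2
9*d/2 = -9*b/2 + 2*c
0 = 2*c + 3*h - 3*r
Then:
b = 77/75 - 23*t/75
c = 7374/2225 - 9876*t/2225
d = 993/2225 - 3707*t/2225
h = 3828*t/2225 - 3772/2225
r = 1144/2225 - 2756*t/2225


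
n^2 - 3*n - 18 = (n - 6)*(n + 3)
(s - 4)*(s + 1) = s^2 - 3*s - 4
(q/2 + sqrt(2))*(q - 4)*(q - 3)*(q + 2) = q^4/2 - 5*q^3/2 + sqrt(2)*q^3 - 5*sqrt(2)*q^2 - q^2 - 2*sqrt(2)*q + 12*q + 24*sqrt(2)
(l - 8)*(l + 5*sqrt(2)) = l^2 - 8*l + 5*sqrt(2)*l - 40*sqrt(2)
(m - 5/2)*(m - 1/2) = m^2 - 3*m + 5/4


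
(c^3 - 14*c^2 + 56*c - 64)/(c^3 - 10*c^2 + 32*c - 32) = (c - 8)/(c - 4)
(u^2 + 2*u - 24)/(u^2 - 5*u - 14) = (-u^2 - 2*u + 24)/(-u^2 + 5*u + 14)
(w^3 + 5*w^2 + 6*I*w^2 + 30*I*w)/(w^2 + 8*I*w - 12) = w*(w + 5)/(w + 2*I)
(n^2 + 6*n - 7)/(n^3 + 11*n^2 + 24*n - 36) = (n + 7)/(n^2 + 12*n + 36)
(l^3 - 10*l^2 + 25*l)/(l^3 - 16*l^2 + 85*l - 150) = l/(l - 6)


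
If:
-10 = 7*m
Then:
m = -10/7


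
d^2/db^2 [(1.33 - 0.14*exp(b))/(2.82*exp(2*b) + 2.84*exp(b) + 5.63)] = (-1.113336*exp(4*b) + 43.428*exp(3*b) + 45.291456*exp(2*b) - 71.497776*exp(b) - 25.703202)*exp(b)/(22.425768*exp(6*b) + 67.754448*exp(5*b) + 202.551012*exp(4*b) + 293.443568*exp(3*b) + 404.383758*exp(2*b) + 270.057588*exp(b) + 178.453547)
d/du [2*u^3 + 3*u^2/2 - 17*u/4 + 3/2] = 6*u^2 + 3*u - 17/4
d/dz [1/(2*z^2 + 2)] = -z/(z^2 + 1)^2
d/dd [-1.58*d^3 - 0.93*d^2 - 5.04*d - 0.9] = -4.74*d^2 - 1.86*d - 5.04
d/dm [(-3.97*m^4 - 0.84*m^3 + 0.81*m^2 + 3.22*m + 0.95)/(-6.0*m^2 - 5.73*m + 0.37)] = (47.64*m^5 + 73.2843*m^4 + 3.7508*m^3 + 13.7463*m^2 + 11.9994*m + 6.6349)/(36.0*m^4 + 68.76*m^3 + 28.3929*m^2 - 4.2402*m + 0.1369)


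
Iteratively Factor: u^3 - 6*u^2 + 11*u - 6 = (u - 1)*(u^2 - 5*u + 6) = (u - 3)*(u - 1)*(u - 2)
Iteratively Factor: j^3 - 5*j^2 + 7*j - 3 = (j - 1)*(j^2 - 4*j + 3) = (j - 1)^2*(j - 3)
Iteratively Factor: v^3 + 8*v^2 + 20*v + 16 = (v + 4)*(v^2 + 4*v + 4) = (v + 2)*(v + 4)*(v + 2)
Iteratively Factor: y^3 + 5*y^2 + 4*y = (y)*(y^2 + 5*y + 4) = y*(y + 4)*(y + 1)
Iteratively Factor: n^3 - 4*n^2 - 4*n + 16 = (n + 2)*(n^2 - 6*n + 8) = (n - 4)*(n + 2)*(n - 2)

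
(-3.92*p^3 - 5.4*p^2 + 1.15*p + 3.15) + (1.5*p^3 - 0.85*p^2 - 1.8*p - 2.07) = -2.42*p^3 - 6.25*p^2 - 0.65*p + 1.08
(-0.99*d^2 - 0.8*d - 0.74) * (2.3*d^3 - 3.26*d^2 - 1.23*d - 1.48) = -2.277*d^5 + 1.3874*d^4 + 2.1237*d^3 + 4.8616*d^2 + 2.0942*d + 1.0952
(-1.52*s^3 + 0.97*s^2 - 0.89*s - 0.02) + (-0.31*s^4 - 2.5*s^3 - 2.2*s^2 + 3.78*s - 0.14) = -0.31*s^4 - 4.02*s^3 - 1.23*s^2 + 2.89*s - 0.16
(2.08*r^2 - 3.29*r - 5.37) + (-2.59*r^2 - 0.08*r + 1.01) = -0.51*r^2 - 3.37*r - 4.36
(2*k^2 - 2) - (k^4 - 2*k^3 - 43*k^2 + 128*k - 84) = -k^4 + 2*k^3 + 45*k^2 - 128*k + 82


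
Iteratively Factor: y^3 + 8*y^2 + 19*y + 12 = (y + 3)*(y^2 + 5*y + 4) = (y + 1)*(y + 3)*(y + 4)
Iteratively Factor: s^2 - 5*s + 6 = (s - 2)*(s - 3)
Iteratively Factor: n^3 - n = (n)*(n^2 - 1) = n*(n - 1)*(n + 1)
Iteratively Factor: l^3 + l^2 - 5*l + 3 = (l - 1)*(l^2 + 2*l - 3) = (l - 1)*(l + 3)*(l - 1)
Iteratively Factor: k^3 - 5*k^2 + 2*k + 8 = (k - 2)*(k^2 - 3*k - 4) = (k - 4)*(k - 2)*(k + 1)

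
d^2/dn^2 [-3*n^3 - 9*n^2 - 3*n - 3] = -18*n - 18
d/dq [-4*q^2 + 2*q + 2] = 2 - 8*q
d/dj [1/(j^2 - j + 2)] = (1 - 2*j)/(j^2 - j + 2)^2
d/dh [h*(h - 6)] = 2*h - 6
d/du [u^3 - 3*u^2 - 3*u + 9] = 3*u^2 - 6*u - 3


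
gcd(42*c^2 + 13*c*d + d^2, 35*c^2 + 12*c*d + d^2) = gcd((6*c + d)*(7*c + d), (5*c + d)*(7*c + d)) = 7*c + d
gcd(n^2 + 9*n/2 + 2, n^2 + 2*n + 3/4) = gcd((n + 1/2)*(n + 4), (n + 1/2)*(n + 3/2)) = n + 1/2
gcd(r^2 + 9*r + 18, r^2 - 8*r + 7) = 1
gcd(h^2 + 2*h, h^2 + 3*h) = h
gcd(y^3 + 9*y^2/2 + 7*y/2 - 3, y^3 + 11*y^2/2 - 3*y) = y - 1/2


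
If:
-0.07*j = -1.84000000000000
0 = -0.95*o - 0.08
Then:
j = 26.29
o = -0.08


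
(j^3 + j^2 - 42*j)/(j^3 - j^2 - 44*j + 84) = j/(j - 2)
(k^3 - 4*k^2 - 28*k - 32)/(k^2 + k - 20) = (k^3 - 4*k^2 - 28*k - 32)/(k^2 + k - 20)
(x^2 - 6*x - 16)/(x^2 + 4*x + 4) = (x - 8)/(x + 2)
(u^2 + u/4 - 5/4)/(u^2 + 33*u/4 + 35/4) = (u - 1)/(u + 7)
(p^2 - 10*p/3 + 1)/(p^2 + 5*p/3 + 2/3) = (3*p^2 - 10*p + 3)/(3*p^2 + 5*p + 2)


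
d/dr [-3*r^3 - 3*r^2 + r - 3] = -9*r^2 - 6*r + 1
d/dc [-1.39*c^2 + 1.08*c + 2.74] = 1.08 - 2.78*c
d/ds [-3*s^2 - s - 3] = -6*s - 1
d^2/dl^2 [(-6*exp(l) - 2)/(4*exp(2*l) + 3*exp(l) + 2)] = (-96*exp(4*l) - 56*exp(3*l) + 216*exp(2*l) + 82*exp(l) - 12)*exp(l)/(64*exp(6*l) + 144*exp(5*l) + 204*exp(4*l) + 171*exp(3*l) + 102*exp(2*l) + 36*exp(l) + 8)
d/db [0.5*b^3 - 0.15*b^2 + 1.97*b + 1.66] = 1.5*b^2 - 0.3*b + 1.97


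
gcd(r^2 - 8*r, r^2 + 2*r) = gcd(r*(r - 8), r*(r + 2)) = r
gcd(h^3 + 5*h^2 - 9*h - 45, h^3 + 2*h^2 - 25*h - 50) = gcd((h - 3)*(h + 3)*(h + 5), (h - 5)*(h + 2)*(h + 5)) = h + 5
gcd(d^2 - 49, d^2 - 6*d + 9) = 1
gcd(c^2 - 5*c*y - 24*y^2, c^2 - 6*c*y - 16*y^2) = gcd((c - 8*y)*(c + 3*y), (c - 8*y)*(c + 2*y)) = -c + 8*y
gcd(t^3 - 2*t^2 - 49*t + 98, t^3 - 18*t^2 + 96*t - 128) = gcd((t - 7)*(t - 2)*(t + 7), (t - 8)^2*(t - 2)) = t - 2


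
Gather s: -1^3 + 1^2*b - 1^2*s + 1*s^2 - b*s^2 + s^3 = b + s^3 + s^2*(1 - b) - s - 1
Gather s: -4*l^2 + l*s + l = -4*l^2 + l*s + l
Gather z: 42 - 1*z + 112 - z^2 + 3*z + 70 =-z^2 + 2*z + 224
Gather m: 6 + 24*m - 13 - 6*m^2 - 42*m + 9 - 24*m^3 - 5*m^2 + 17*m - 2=-24*m^3 - 11*m^2 - m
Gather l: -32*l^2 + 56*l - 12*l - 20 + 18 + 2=-32*l^2 + 44*l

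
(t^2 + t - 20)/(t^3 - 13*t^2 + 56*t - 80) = (t + 5)/(t^2 - 9*t + 20)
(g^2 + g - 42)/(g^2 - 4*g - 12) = (g + 7)/(g + 2)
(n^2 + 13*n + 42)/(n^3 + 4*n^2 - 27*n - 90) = (n + 7)/(n^2 - 2*n - 15)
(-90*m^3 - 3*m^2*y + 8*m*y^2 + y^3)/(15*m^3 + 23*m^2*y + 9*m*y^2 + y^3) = (-18*m^2 + 3*m*y + y^2)/(3*m^2 + 4*m*y + y^2)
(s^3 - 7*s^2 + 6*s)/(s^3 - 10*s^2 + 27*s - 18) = s/(s - 3)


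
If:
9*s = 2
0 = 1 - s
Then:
No Solution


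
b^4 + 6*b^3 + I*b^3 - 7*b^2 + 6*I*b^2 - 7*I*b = b*(b - 1)*(b + 7)*(b + I)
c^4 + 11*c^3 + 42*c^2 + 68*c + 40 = (c + 2)^3*(c + 5)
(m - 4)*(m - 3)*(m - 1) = m^3 - 8*m^2 + 19*m - 12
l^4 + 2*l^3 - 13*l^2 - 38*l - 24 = (l - 4)*(l + 1)*(l + 2)*(l + 3)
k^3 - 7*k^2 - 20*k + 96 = (k - 8)*(k - 3)*(k + 4)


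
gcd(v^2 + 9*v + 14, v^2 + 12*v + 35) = v + 7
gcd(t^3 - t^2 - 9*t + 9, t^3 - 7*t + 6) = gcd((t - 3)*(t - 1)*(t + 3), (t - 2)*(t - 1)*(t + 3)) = t^2 + 2*t - 3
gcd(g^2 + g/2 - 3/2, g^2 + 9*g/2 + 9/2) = g + 3/2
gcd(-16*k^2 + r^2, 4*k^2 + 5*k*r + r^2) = 4*k + r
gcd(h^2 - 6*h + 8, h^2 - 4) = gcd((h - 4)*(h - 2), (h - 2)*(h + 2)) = h - 2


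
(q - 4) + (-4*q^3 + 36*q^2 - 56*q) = -4*q^3 + 36*q^2 - 55*q - 4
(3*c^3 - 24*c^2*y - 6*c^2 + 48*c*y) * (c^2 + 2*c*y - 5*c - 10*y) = 3*c^5 - 18*c^4*y - 21*c^4 - 48*c^3*y^2 + 126*c^3*y + 30*c^3 + 336*c^2*y^2 - 180*c^2*y - 480*c*y^2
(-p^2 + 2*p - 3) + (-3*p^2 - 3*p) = -4*p^2 - p - 3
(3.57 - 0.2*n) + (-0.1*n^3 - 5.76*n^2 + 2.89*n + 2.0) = -0.1*n^3 - 5.76*n^2 + 2.69*n + 5.57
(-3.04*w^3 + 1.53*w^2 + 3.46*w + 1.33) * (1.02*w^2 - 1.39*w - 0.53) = -3.1008*w^5 + 5.7862*w^4 + 3.0137*w^3 - 4.2637*w^2 - 3.6825*w - 0.7049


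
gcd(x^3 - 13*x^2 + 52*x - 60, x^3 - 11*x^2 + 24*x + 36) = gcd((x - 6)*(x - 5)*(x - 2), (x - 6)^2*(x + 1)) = x - 6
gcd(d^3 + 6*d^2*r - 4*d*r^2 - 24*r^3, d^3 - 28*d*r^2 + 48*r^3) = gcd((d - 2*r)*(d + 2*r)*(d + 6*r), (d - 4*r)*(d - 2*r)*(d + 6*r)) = -d^2 - 4*d*r + 12*r^2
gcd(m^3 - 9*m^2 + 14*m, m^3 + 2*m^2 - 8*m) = m^2 - 2*m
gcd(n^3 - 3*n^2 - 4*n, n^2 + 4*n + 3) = n + 1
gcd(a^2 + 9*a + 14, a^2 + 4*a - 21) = a + 7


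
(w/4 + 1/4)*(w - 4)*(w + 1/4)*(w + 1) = w^4/4 - 7*w^3/16 - 15*w^2/8 - 23*w/16 - 1/4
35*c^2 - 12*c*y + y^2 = (-7*c + y)*(-5*c + y)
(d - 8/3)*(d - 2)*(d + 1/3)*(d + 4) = d^4 - d^3/3 - 122*d^2/9 + 152*d/9 + 64/9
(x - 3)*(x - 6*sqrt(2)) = x^2 - 6*sqrt(2)*x - 3*x + 18*sqrt(2)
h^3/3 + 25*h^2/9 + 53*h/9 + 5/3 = (h/3 + 1)*(h + 1/3)*(h + 5)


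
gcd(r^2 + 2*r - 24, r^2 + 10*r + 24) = r + 6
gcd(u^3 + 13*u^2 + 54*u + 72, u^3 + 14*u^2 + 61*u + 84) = u^2 + 7*u + 12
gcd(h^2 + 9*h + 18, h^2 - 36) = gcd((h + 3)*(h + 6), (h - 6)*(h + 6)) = h + 6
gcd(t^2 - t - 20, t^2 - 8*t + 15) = t - 5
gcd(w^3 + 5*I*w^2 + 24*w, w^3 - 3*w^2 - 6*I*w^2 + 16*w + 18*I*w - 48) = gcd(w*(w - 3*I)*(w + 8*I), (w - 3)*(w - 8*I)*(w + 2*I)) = 1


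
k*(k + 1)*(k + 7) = k^3 + 8*k^2 + 7*k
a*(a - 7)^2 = a^3 - 14*a^2 + 49*a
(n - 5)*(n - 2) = n^2 - 7*n + 10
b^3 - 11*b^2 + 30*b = b*(b - 6)*(b - 5)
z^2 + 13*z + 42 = (z + 6)*(z + 7)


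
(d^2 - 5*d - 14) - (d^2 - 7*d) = 2*d - 14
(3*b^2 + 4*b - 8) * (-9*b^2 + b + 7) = -27*b^4 - 33*b^3 + 97*b^2 + 20*b - 56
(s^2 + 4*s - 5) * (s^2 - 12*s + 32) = s^4 - 8*s^3 - 21*s^2 + 188*s - 160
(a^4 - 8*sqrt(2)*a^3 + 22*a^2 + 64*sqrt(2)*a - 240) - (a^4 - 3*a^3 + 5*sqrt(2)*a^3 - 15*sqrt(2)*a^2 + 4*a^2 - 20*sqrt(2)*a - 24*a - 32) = -13*sqrt(2)*a^3 + 3*a^3 + 18*a^2 + 15*sqrt(2)*a^2 + 24*a + 84*sqrt(2)*a - 208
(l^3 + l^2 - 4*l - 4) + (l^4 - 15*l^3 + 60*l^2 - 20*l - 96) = l^4 - 14*l^3 + 61*l^2 - 24*l - 100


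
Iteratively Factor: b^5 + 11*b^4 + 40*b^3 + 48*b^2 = (b + 4)*(b^4 + 7*b^3 + 12*b^2) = (b + 3)*(b + 4)*(b^3 + 4*b^2) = (b + 3)*(b + 4)^2*(b^2) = b*(b + 3)*(b + 4)^2*(b)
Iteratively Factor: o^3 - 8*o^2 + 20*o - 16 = (o - 2)*(o^2 - 6*o + 8) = (o - 2)^2*(o - 4)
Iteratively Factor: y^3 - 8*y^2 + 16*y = (y - 4)*(y^2 - 4*y) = (y - 4)^2*(y)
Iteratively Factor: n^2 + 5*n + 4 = (n + 1)*(n + 4)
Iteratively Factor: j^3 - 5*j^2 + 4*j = (j - 1)*(j^2 - 4*j) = j*(j - 1)*(j - 4)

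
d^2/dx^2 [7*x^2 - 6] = 14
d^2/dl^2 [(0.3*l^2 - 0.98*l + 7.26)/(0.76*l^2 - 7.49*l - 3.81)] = (2.283344*l^3 + 30.372336*l^2 - 264.987072*l + 921.259548)/(0.438976*l^6 - 12.978672*l^5 + 121.30626*l^4 - 290.061485*l^3 - 608.127435*l^2 - 326.176767*l - 55.306341)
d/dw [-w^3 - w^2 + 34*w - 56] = -3*w^2 - 2*w + 34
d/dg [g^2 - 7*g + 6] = 2*g - 7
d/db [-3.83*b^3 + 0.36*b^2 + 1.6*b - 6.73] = -11.49*b^2 + 0.72*b + 1.6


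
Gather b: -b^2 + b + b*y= -b^2 + b*(y + 1)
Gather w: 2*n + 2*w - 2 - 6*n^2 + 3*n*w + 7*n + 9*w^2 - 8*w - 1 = -6*n^2 + 9*n + 9*w^2 + w*(3*n - 6) - 3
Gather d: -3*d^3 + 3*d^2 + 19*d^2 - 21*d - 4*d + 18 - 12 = -3*d^3 + 22*d^2 - 25*d + 6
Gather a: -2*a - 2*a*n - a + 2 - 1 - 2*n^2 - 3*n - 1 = a*(-2*n - 3) - 2*n^2 - 3*n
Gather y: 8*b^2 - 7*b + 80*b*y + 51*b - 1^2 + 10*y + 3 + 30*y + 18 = 8*b^2 + 44*b + y*(80*b + 40) + 20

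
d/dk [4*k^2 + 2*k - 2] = 8*k + 2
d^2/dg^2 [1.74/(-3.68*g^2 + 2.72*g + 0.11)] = (-47.127552*g^2 + 34.833408*g + 1.74*(7.36*g - 2.72)*(14.72*g - 5.44) + 1.408704)/(-3.68*g^2 + 2.72*g + 0.11)^3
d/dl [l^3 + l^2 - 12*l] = 3*l^2 + 2*l - 12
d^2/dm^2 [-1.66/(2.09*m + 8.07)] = -14.502092/(2.09*m + 8.07)^3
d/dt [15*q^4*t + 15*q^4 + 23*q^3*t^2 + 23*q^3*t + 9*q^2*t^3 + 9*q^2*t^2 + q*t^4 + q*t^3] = q*(15*q^3 + 46*q^2*t + 23*q^2 + 27*q*t^2 + 18*q*t + 4*t^3 + 3*t^2)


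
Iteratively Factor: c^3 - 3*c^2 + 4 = (c - 2)*(c^2 - c - 2) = (c - 2)^2*(c + 1)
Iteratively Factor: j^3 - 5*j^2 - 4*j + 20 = (j + 2)*(j^2 - 7*j + 10) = (j - 5)*(j + 2)*(j - 2)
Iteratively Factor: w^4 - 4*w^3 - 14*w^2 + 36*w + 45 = (w - 5)*(w^3 + w^2 - 9*w - 9) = (w - 5)*(w - 3)*(w^2 + 4*w + 3) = (w - 5)*(w - 3)*(w + 1)*(w + 3)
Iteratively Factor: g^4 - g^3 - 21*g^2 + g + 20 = (g + 1)*(g^3 - 2*g^2 - 19*g + 20) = (g - 5)*(g + 1)*(g^2 + 3*g - 4) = (g - 5)*(g + 1)*(g + 4)*(g - 1)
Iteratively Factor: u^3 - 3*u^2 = (u)*(u^2 - 3*u) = u*(u - 3)*(u)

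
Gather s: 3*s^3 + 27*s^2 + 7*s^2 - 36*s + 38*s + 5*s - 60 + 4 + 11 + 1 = 3*s^3 + 34*s^2 + 7*s - 44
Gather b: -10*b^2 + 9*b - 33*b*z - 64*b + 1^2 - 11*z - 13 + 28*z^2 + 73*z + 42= -10*b^2 + b*(-33*z - 55) + 28*z^2 + 62*z + 30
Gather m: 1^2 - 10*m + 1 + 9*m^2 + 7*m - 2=9*m^2 - 3*m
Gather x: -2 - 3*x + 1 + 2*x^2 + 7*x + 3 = 2*x^2 + 4*x + 2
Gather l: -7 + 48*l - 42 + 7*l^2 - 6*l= 7*l^2 + 42*l - 49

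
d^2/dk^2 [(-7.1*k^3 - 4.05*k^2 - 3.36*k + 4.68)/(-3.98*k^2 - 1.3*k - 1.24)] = (1.13686837721616e-13*k^5 + 1.13686837721616e-13*k^4 + 18.4562479999997*k^3 - 496.052592*k^2 - 179.277792*k + 31.996992)/(63.044792*k^6 + 61.77756*k^5 + 79.104888*k^4 + 40.69156*k^3 + 24.645744*k^2 + 5.99664*k + 1.906624)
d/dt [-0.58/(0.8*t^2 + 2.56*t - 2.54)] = (0.928*t + 1.4848)/(0.8*t^2 + 2.56*t - 2.54)^2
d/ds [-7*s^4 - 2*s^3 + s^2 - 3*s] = -28*s^3 - 6*s^2 + 2*s - 3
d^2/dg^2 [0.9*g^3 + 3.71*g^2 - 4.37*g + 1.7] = 5.4*g + 7.42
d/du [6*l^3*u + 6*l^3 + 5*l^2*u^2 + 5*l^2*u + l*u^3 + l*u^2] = l*(6*l^2 + 10*l*u + 5*l + 3*u^2 + 2*u)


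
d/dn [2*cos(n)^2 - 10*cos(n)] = 2*(5 - 2*cos(n))*sin(n)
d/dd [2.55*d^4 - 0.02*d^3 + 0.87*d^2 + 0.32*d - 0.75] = 10.2*d^3 - 0.06*d^2 + 1.74*d + 0.32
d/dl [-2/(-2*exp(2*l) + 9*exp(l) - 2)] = (18 - 8*exp(l))*exp(l)/(2*exp(2*l) - 9*exp(l) + 2)^2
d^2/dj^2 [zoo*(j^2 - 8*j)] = zoo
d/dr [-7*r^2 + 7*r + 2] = 7 - 14*r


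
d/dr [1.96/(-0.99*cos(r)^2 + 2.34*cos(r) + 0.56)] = (4.5864 - 3.8808*cos(r))*sin(r)/(-0.99*cos(r)^2 + 2.34*cos(r) + 0.56)^2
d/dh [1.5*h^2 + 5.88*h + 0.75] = 3.0*h + 5.88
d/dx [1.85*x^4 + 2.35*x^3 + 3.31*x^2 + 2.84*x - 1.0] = 7.4*x^3 + 7.05*x^2 + 6.62*x + 2.84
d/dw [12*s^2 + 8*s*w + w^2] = 8*s + 2*w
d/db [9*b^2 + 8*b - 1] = 18*b + 8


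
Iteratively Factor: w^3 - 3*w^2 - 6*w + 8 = (w - 4)*(w^2 + w - 2) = (w - 4)*(w + 2)*(w - 1)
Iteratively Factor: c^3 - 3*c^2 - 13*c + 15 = (c - 5)*(c^2 + 2*c - 3) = (c - 5)*(c + 3)*(c - 1)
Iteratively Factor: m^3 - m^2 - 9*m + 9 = (m - 3)*(m^2 + 2*m - 3) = (m - 3)*(m - 1)*(m + 3)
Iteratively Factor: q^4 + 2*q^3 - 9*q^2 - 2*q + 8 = (q + 4)*(q^3 - 2*q^2 - q + 2) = (q + 1)*(q + 4)*(q^2 - 3*q + 2) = (q - 2)*(q + 1)*(q + 4)*(q - 1)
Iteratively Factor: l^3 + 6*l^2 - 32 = (l - 2)*(l^2 + 8*l + 16) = (l - 2)*(l + 4)*(l + 4)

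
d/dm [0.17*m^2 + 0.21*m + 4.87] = 0.34*m + 0.21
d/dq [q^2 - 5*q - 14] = 2*q - 5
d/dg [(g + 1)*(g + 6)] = 2*g + 7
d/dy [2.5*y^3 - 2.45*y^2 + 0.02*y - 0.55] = 7.5*y^2 - 4.9*y + 0.02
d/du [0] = 0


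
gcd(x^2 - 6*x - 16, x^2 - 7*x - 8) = x - 8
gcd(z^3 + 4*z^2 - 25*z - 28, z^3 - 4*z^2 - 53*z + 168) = z + 7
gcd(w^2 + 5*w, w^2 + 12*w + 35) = w + 5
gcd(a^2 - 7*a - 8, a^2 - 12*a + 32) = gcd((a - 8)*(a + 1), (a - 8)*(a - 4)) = a - 8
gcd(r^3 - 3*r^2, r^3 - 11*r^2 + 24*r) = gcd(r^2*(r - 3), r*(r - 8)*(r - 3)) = r^2 - 3*r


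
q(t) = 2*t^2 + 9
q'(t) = 4*t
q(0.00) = 9.00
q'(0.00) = 0.00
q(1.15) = 11.64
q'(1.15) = 4.60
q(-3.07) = 27.85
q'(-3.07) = -12.28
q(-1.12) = 11.51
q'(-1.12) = -4.48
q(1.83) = 15.70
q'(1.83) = 7.32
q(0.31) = 9.19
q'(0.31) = 1.24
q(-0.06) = 9.01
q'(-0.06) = -0.24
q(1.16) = 11.69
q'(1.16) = 4.64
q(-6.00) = 81.00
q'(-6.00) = -24.00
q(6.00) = 81.00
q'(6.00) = 24.00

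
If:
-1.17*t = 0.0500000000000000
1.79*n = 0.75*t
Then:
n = -0.02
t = -0.04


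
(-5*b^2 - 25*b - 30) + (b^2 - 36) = -4*b^2 - 25*b - 66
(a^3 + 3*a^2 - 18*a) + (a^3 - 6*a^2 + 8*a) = 2*a^3 - 3*a^2 - 10*a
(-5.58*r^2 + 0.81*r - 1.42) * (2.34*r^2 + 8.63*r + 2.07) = -13.0572*r^4 - 46.26*r^3 - 7.8831*r^2 - 10.5779*r - 2.9394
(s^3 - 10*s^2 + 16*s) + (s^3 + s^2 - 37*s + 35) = 2*s^3 - 9*s^2 - 21*s + 35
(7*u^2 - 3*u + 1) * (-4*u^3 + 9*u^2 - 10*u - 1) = -28*u^5 + 75*u^4 - 101*u^3 + 32*u^2 - 7*u - 1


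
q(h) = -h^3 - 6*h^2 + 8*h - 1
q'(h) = -3*h^2 - 12*h + 8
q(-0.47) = -5.98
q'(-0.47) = 12.98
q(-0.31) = -4.03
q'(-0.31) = 11.43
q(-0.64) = -8.32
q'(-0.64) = 14.45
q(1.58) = -7.28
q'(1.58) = -18.45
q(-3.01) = -52.17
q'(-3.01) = 16.94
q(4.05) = -133.45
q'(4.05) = -89.81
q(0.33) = 0.95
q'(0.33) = 3.71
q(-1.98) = -32.60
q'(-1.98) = 20.00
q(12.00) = -2497.00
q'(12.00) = -568.00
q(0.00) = -1.00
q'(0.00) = 8.00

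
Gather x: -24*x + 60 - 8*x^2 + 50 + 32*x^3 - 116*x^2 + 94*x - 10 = 32*x^3 - 124*x^2 + 70*x + 100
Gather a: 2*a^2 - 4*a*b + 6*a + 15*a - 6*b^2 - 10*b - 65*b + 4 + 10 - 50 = 2*a^2 + a*(21 - 4*b) - 6*b^2 - 75*b - 36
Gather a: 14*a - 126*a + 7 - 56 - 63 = -112*a - 112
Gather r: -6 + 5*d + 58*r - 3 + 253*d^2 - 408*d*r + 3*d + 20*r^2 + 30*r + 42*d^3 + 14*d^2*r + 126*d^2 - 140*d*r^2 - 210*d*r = 42*d^3 + 379*d^2 + 8*d + r^2*(20 - 140*d) + r*(14*d^2 - 618*d + 88) - 9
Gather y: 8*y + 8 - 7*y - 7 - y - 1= 0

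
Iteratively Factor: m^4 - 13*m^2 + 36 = (m + 3)*(m^3 - 3*m^2 - 4*m + 12) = (m - 2)*(m + 3)*(m^2 - m - 6) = (m - 3)*(m - 2)*(m + 3)*(m + 2)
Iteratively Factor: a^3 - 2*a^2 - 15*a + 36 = (a - 3)*(a^2 + a - 12) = (a - 3)^2*(a + 4)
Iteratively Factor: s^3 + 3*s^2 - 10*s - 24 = (s + 4)*(s^2 - s - 6) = (s + 2)*(s + 4)*(s - 3)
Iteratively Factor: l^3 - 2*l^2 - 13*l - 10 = (l + 2)*(l^2 - 4*l - 5) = (l + 1)*(l + 2)*(l - 5)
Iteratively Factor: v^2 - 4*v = (v - 4)*(v)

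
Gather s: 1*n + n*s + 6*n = n*s + 7*n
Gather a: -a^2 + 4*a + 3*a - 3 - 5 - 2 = -a^2 + 7*a - 10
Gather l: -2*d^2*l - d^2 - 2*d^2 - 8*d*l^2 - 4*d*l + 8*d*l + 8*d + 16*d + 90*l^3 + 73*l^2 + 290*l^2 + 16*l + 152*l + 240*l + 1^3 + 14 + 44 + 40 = -3*d^2 + 24*d + 90*l^3 + l^2*(363 - 8*d) + l*(-2*d^2 + 4*d + 408) + 99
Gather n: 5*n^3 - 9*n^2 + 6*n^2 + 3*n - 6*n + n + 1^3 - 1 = 5*n^3 - 3*n^2 - 2*n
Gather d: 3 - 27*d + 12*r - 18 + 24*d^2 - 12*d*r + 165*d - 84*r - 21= 24*d^2 + d*(138 - 12*r) - 72*r - 36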